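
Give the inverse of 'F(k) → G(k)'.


The inverse of (P → Q) is (¬P → ¬Q). It is equivalent to the converse, not to the original.
Here P = 'F(k)' and Q = 'G(k)'.

If not (F(k)), then not (G(k)).


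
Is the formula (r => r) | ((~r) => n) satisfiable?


Search for a satisfying assignment over {n, r}.
Try n=False, r=False: the formula evaluates to True.
A satisfying assignment exists.

Satisfiable.


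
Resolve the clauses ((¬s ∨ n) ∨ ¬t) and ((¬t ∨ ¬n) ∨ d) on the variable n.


The clauses contain complementary literals n and ¬n.
Resolution eliminates this pair and disjoins the remaining literals (merging duplicates).

((¬t ∨ ¬s) ∨ d)


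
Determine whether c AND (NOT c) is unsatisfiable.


Truth table over {c}:
c | φ
-----
F | F
T | F
Every row is false.

Yes, it is a contradiction.


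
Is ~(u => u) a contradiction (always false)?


Truth table over {u}:
u | φ
-----
False | False
True | False
Every row is false.

Yes, it is a contradiction.


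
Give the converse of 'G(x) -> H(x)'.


The converse of (P → Q) is (Q → P). It is not in general equivalent to the original.
Here P = 'G(x)' and Q = 'H(x)'.

If H(x), then G(x).


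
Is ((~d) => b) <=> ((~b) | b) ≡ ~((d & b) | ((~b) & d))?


Compare truth tables:
b | d | φ | ψ
-------------
False | False | False | True
True | False | True | True
False | True | True | False
True | True | True | False
They differ at row 1 (b=False, d=False): φ=False but ψ=True.

No, they are not logically equivalent.


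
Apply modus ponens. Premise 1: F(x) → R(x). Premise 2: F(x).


Modus ponens: from (P → Q) and P, infer Q.
P = 'F(x)' is asserted, and P → Q holds, so Q follows.

R(x).


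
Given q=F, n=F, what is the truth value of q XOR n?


Exclusive or is true when exactly one operand is true.
Substitute: q=F, n=F.
F XOR F evaluates to F.

F


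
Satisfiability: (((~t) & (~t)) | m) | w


Search for a satisfying assignment over {m, t, w}.
Try m=False, t=False, w=False: the formula evaluates to True.
A satisfying assignment exists.

Satisfiable.


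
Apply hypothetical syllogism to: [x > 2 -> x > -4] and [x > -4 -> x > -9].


Hypothetical syllogism: from (P → Q) and (Q → R), infer (P → R).
Chain the two implications through the shared middle term 'x > -4'.

x > 2 -> x > -9


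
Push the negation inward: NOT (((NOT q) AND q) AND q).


De Morgan: the negation of a conjunction is the disjunction of the negations.
Distribute NOT across AND, flipping it to OR, and negate each literal.

(q OR (NOT q)) OR (NOT q)


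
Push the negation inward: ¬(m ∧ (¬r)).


De Morgan: the negation of a conjunction is the disjunction of the negations.
Distribute ¬ across ∧, flipping it to ∨, and negate each literal.

(¬m) ∨ r


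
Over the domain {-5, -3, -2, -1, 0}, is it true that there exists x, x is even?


Evaluate the predicate on each element: -5:F, -3:F, -2:T, -1:F, 0:T.
Witness x = -2 satisfies the predicate.

T


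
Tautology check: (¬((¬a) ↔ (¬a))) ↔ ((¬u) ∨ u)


Build the truth table over {a, u}:
a | u | φ
---------
F | F | F
T | F | F
F | T | F
T | T | F
Counterexample at row 1: with a=F, u=F, the formula is F.

No, it is not a tautology.


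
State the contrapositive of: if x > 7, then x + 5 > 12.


The contrapositive of (P → Q) is (¬Q → ¬P); it is logically equivalent to the original.
Here P = 'x > 7' and Q = 'x + 5 > 12'.

If not (x + 5 > 12), then not (x > 7).


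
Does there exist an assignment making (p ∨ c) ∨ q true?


Search for a satisfying assignment over {c, p, q}.
Try c=T, p=F, q=F: the formula evaluates to T.
A satisfying assignment exists.

Satisfiable.


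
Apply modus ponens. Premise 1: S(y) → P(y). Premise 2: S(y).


Modus ponens: from (P → Q) and P, infer Q.
P = 'S(y)' is asserted, and P → Q holds, so Q follows.

P(y).


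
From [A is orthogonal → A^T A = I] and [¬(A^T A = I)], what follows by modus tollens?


Modus tollens: from (P → Q) and ¬Q, infer ¬P.
Q = 'A^T A = I' is denied; since P → Q, P must also fail.

Not (A is orthogonal).


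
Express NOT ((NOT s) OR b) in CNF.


Step 1: Apply De Morgan: ¬((¬s) ∨ b) = ¬(¬s) ∧ ¬b.
Step 2: Eliminate any double negations (¬¬X = X).

s AND (NOT b)


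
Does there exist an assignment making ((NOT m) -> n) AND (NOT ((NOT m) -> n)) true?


Check all 4 assignments over {m, n}:
m | n | φ
---------
F | F | F
T | F | F
F | T | F
T | T | F
No assignment makes the formula true.

Unsatisfiable.


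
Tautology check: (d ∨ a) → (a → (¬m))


Build the truth table over {a, d, m}:
a | d | m | φ
-------------
F | F | F | T
T | F | F | T
F | T | F | T
T | T | F | T
F | F | T | T
T | F | T | F
F | T | T | T
T | T | T | F
Counterexample at row 6: with a=T, d=F, m=T, the formula is F.

No, it is not a tautology.


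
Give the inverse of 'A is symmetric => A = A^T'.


The inverse of (P → Q) is (¬P → ¬Q). It is equivalent to the converse, not to the original.
Here P = 'A is symmetric' and Q = 'A = A^T'.

If not (A is symmetric), then not (A = A^T).


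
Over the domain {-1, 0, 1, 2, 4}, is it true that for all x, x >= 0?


Evaluate the predicate on each element: -1:F, 0:T, 1:T, 2:T, 4:T.
Counterexample x = -1 fails the predicate.

F


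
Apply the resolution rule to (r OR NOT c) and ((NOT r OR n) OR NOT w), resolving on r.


The clauses contain complementary literals r and NOTr.
Resolution eliminates this pair and disjoins the remaining literals (merging duplicates).

((NOT c OR n) OR NOT w)


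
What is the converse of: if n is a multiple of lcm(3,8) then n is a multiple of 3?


The converse of (P → Q) is (Q → P). It is not in general equivalent to the original.
Here P = 'n is a multiple of lcm(3,8)' and Q = 'n is a multiple of 3'.

If n is a multiple of 3, then n is a multiple of lcm(3,8).


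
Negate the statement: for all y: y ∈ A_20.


¬(for all x: φ) = there exists x: ¬φ, and ¬(there exists x: φ) = for all x: ¬φ.
Apply to the universal statement.

there exists y: NOT(y ∈ A_20)


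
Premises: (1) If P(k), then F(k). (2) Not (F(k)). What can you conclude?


Modus tollens: from (P → Q) and ¬Q, infer ¬P.
Q = 'F(k)' is denied; since P → Q, P must also fail.

Not (P(k)).


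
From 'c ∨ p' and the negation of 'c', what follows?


Disjunctive syllogism: from (P ∨ Q) and ¬P, infer Q.
One disjunct, 'c', is ruled out; the other must hold.

p


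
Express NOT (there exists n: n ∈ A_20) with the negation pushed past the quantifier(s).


¬(for all x: φ) = there exists x: ¬φ, and ¬(there exists x: φ) = for all x: ¬φ.
Apply to the existential statement.

for all n: NOT(n ∈ A_20)


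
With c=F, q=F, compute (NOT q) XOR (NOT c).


Substitute c=F, q=F:
NOT q = T
NOT c = T
(NOT q) XOR (NOT c) = T XOR T = F

F


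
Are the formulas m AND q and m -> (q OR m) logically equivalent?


Compare truth tables:
m | q | φ | ψ
-------------
F | F | F | T
T | F | F | T
F | T | F | T
T | T | T | T
They differ at row 1 (m=F, q=F): φ=F but ψ=T.

No, they are not logically equivalent.


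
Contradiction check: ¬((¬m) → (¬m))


Truth table over {m}:
m | φ
-----
F | F
T | F
Every row is false.

Yes, it is a contradiction.


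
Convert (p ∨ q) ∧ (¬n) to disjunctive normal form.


Step 1: Distribute ∧ over ∨: (p ∨ q) ∧ (¬n) = (p ∧ (¬n)) ∨ (q ∧ (¬n)).

(p ∧ (¬n)) ∨ (q ∧ (¬n))


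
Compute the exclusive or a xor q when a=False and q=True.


Exclusive or is true when exactly one operand is true.
Substitute: a=False, q=True.
False xor True evaluates to True.

True


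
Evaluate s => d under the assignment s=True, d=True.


Substitute s=True, d=True:
s => d = True => True = True

True


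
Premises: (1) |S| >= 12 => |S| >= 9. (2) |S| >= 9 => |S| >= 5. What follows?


Hypothetical syllogism: from (P → Q) and (Q → R), infer (P → R).
Chain the two implications through the shared middle term '|S| >= 9'.

|S| >= 12 => |S| >= 5


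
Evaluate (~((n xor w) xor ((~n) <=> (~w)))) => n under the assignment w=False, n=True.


Substitute w=False, n=True:
n xor w = True xor False = True
~n = False
~w = True
(~n) <=> (~w) = False <=> True = False
(n xor w) xor ((~n) <=> (~w)) = True xor False = True
~((n xor w) xor ((~n) <=> (~w))) = False
(~((n xor w) xor ((~n) <=> (~w)))) => n = False => True = True

True


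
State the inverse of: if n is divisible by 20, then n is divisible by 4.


The inverse of (P → Q) is (¬P → ¬Q). It is equivalent to the converse, not to the original.
Here P = 'n is divisible by 20' and Q = 'n is divisible by 4'.

If not (n is divisible by 20), then not (n is divisible by 4).


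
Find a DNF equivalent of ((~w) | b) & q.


Step 1: Distribute ∧ over ∨: ((¬w) ∨ b) ∧ q = ((¬w) ∧ q) ∨ (b ∧ q).

((~w) & q) | (b & q)


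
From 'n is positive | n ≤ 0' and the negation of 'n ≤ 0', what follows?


Disjunctive syllogism: from (P ∨ Q) and ¬P, infer Q.
One disjunct, 'n ≤ 0', is ruled out; the other must hold.

n is positive


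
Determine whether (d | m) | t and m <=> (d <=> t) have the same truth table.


Compare truth tables:
d | m | t | φ | ψ
-----------------
False | False | False | False | False
True | False | False | True | True
False | True | False | True | True
True | True | False | True | False
False | False | True | True | True
True | False | True | True | False
False | True | True | True | False
True | True | True | True | True
They differ at row 4 (d=True, m=True, t=False): φ=True but ψ=False.

No, they are not logically equivalent.


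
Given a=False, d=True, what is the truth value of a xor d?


Exclusive or is true when exactly one operand is true.
Substitute: a=False, d=True.
False xor True evaluates to True.

True


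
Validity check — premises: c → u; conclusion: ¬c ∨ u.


This matches the form of material implication: the conclusion follows in every model of the premises.

Valid.


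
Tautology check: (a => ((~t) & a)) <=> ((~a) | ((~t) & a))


Build the truth table over {a, t}:
a | t | φ
---------
False | False | True
True | False | True
False | True | True
True | True | True
Every row evaluates to true.

Yes, it is a tautology.


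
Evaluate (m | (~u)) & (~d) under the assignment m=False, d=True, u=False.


Substitute m=False, d=True, u=False:
~u = True
m | (~u) = False | True = True
~d = False
(m | (~u)) & (~d) = True & False = False

False


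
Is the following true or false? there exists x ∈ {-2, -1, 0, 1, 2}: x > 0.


Evaluate the predicate on each element: -2:F, -1:F, 0:F, 1:T, 2:T.
Witness x = 1 satisfies the predicate.

T


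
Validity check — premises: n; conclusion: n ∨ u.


This matches the form of disjunction introduction: the conclusion follows in every model of the premises.

Valid.


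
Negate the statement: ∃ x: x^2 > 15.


¬(∀ x: φ) = ∃ x: ¬φ, and ¬(∃ x: φ) = ∀ x: ¬φ.
Apply to the existential statement.

∀ x: ¬(x^2 > 15)


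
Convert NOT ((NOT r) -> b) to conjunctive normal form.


Step 1: Rewrite (¬r) → b as ¬(¬r) ∨ b.
Step 2: Negate: ¬(¬(¬r) ∨ b) = (¬r) ∧ ¬b (De Morgan + double negation).

(NOT r) AND (NOT b)


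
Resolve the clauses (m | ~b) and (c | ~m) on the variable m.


The clauses contain complementary literals m and ~m.
Resolution eliminates this pair and disjoins the remaining literals (merging duplicates).

(~b | c)


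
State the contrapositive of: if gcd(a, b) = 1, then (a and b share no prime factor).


The contrapositive of (P → Q) is (¬Q → ¬P); it is logically equivalent to the original.
Here P = 'gcd(a, b) = 1' and Q = '(a and b share no prime factor)'.

If not ((a and b share no prime factor)), then not (gcd(a, b) = 1).


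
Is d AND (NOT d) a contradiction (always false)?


Truth table over {d}:
d | φ
-----
F | F
T | F
Every row is false.

Yes, it is a contradiction.


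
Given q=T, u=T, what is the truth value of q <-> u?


Biconditional is true when both operands have the same truth value.
Substitute: q=T, u=T.
T <-> T evaluates to T.

T


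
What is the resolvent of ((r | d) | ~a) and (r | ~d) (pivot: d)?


The clauses contain complementary literals d and ~d.
Resolution eliminates this pair and disjoins the remaining literals (merging duplicates).

(r | ~a)


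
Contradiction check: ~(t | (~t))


Truth table over {t}:
t | φ
-----
False | False
True | False
Every row is false.

Yes, it is a contradiction.


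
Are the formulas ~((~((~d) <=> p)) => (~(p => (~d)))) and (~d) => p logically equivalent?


Compare truth tables:
d | p | φ | ψ
-------------
False | False | True | False
True | False | False | True
False | True | False | True
True | True | False | True
They differ at row 1 (d=False, p=False): φ=True but ψ=False.

No, they are not logically equivalent.


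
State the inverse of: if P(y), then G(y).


The inverse of (P → Q) is (¬P → ¬Q). It is equivalent to the converse, not to the original.
Here P = 'P(y)' and Q = 'G(y)'.

If not (P(y)), then not (G(y)).


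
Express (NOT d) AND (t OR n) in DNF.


Step 1: Distribute ∧ over ∨: (¬d) ∧ (t ∨ n) = ((¬d) ∧ t) ∨ ((¬d) ∧ n).

((NOT d) AND t) OR ((NOT d) AND n)


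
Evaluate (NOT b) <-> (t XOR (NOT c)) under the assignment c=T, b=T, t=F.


Substitute c=T, b=T, t=F:
NOT b = F
NOT c = F
t XOR (NOT c) = F XOR F = F
(NOT b) <-> (t XOR (NOT c)) = F <-> F = T

T


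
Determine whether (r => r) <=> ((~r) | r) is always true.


Build the truth table over {r}:
r | φ
-----
False | True
True | True
Every row evaluates to true.

Yes, it is a tautology.


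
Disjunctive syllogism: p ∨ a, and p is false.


Disjunctive syllogism: from (P ∨ Q) and ¬P, infer Q.
One disjunct, 'p', is ruled out; the other must hold.

a


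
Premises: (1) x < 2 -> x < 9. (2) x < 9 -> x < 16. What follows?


Hypothetical syllogism: from (P → Q) and (Q → R), infer (P → R).
Chain the two implications through the shared middle term 'x < 9'.

x < 2 -> x < 16


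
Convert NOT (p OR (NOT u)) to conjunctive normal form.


Step 1: Apply De Morgan: ¬(p ∨ (¬u)) = ¬p ∧ ¬(¬u).
Step 2: Eliminate any double negations (¬¬X = X).

(NOT p) AND u


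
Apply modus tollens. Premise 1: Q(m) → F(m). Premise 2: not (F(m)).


Modus tollens: from (P → Q) and ¬Q, infer ¬P.
Q = 'F(m)' is denied; since P → Q, P must also fail.

Not (Q(m)).


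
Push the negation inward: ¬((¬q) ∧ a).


De Morgan: the negation of a conjunction is the disjunction of the negations.
Distribute ¬ across ∧, flipping it to ∨, and negate each literal.

q ∨ (¬a)


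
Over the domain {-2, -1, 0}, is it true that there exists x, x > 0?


Evaluate the predicate on each element: -2:F, -1:F, 0:F.
No element satisfies the predicate.

F


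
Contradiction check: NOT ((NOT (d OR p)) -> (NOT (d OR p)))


Truth table over {d, p}:
d | p | φ
---------
F | F | F
T | F | F
F | T | F
T | T | F
Every row is false.

Yes, it is a contradiction.


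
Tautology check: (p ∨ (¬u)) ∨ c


Build the truth table over {c, p, u}:
c | p | u | φ
-------------
F | F | F | T
T | F | F | T
F | T | F | T
T | T | F | T
F | F | T | F
T | F | T | T
F | T | T | T
T | T | T | T
Counterexample at row 5: with c=F, p=F, u=T, the formula is F.

No, it is not a tautology.


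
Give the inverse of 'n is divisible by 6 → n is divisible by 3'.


The inverse of (P → Q) is (¬P → ¬Q). It is equivalent to the converse, not to the original.
Here P = 'n is divisible by 6' and Q = 'n is divisible by 3'.

If not (n is divisible by 6), then not (n is divisible by 3).


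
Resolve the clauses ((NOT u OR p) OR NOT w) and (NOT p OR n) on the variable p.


The clauses contain complementary literals p and NOTp.
Resolution eliminates this pair and disjoins the remaining literals (merging duplicates).

((NOT w OR NOT u) OR n)


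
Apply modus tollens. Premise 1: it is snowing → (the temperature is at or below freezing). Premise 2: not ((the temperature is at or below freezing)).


Modus tollens: from (P → Q) and ¬Q, infer ¬P.
Q = '(the temperature is at or below freezing)' is denied; since P → Q, P must also fail.

Not (it is snowing).


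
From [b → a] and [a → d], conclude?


Hypothetical syllogism: from (P → Q) and (Q → R), infer (P → R).
Chain the two implications through the shared middle term 'a'.

b → d


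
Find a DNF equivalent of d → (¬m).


Step 1: Rewrite d → (¬m) as ¬d ∨ (¬m).

(¬d) ∨ (¬m)


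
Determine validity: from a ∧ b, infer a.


This matches the form of conjunction elimination: the conclusion follows in every model of the premises.

Valid.


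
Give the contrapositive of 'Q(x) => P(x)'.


The contrapositive of (P → Q) is (¬Q → ¬P); it is logically equivalent to the original.
Here P = 'Q(x)' and Q = 'P(x)'.

If not (P(x)), then not (Q(x)).


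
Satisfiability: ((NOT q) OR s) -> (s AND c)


Search for a satisfying assignment over {c, q, s}.
Try c=F, q=T, s=F: the formula evaluates to T.
A satisfying assignment exists.

Satisfiable.


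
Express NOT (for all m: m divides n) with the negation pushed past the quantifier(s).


¬(for all x: φ) = there exists x: ¬φ, and ¬(there exists x: φ) = for all x: ¬φ.
Apply to the universal statement.

there exists m: NOT(m divides n)


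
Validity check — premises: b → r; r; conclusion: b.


This is affirming the consequent (fallacy). There exist truth assignments where the premises are all true but the conclusion is false.

Invalid.


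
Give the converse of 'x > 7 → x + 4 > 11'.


The converse of (P → Q) is (Q → P). It is not in general equivalent to the original.
Here P = 'x > 7' and Q = 'x + 4 > 11'.

If x + 4 > 11, then x > 7.


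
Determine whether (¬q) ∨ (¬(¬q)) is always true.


Build the truth table over {q}:
q | φ
-----
F | T
T | T
Every row evaluates to true.

Yes, it is a tautology.


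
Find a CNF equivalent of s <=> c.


Step 1: Rewrite s ↔ c as (s → c) ∧ (c → s).
Step 2: Rewrite each implication as a disjunction.

((~s) | c) & ((~c) | s)


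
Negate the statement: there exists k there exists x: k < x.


Negation flips each quantifier (∀↔∃) and negates the inner predicate.
¬(there exists k there exists x: φ) = for all k for all x: ¬φ.

for all k for all x: NOT(k < x)


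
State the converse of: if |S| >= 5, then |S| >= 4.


The converse of (P → Q) is (Q → P). It is not in general equivalent to the original.
Here P = '|S| >= 5' and Q = '|S| >= 4'.

If |S| >= 4, then |S| >= 5.


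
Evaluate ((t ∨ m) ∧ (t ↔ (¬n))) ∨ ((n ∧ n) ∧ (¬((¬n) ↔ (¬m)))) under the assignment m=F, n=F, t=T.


Substitute m=F, n=F, t=T:
… (earlier sub-steps elided)
¬n = T
t ↔ (¬n) = T ↔ T = T
(t ∨ m) ∧ (t ↔ (¬n)) = T ∧ T = T
n ∧ n = F ∧ F = F
¬n = T
¬m = T
(¬n) ↔ (¬m) = T ↔ T = T
¬((¬n) ↔ (¬m)) = F
(n ∧ n) ∧ (¬((¬n) ↔ (¬m))) = F ∧ F = F
((t ∨ m) ∧ (t ↔ (¬n))) ∨ ((n ∧ n) ∧ (¬((¬n) ↔ (¬m)))) = T ∨ F = T

T


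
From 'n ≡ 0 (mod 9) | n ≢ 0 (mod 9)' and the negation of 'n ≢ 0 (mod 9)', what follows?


Disjunctive syllogism: from (P ∨ Q) and ¬P, infer Q.
One disjunct, 'n ≢ 0 (mod 9)', is ruled out; the other must hold.

n ≡ 0 (mod 9)


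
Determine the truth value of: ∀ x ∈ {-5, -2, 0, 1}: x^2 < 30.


Evaluate the predicate on each element: -5:T, -2:T, 0:T, 1:T.
Every element satisfies the predicate.

T


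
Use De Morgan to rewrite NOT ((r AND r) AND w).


De Morgan: the negation of a conjunction is the disjunction of the negations.
Distribute NOT across AND, flipping it to OR, and negate each literal.

((NOT r) OR (NOT r)) OR (NOT w)


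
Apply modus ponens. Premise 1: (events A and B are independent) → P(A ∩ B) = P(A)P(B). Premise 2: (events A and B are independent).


Modus ponens: from (P → Q) and P, infer Q.
P = '(events A and B are independent)' is asserted, and P → Q holds, so Q follows.

P(A ∩ B) = P(A)P(B).


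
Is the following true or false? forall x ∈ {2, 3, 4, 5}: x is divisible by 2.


Evaluate the predicate on each element: 2:True, 3:False, 4:True, 5:False.
Counterexample x = 3 fails the predicate.

False


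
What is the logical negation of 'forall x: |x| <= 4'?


¬(forall x: φ) = exists x: ¬φ, and ¬(exists x: φ) = forall x: ¬φ.
Apply to the universal statement.

exists x: ~(|x| <= 4)


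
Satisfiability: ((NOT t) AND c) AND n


Search for a satisfying assignment over {c, n, t}.
Try c=T, n=T, t=F: the formula evaluates to T.
A satisfying assignment exists.

Satisfiable.


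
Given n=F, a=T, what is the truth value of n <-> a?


Biconditional is true when both operands have the same truth value.
Substitute: n=F, a=T.
F <-> T evaluates to F.

F


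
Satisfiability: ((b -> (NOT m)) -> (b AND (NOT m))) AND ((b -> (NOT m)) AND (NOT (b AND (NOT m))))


Check all 4 assignments over {b, m}:
b | m | φ
---------
F | F | F
T | F | F
F | T | F
T | T | F
No assignment makes the formula true.

Unsatisfiable.


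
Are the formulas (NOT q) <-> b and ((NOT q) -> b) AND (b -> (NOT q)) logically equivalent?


Compare truth tables:
b | q | φ | ψ
-------------
F | F | F | F
T | F | T | T
F | T | T | T
T | T | F | F
The columns φ and ψ agree on every row.

Yes, they are logically equivalent.


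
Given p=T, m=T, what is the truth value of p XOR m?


Exclusive or is true when exactly one operand is true.
Substitute: p=T, m=T.
T XOR T evaluates to F.

F


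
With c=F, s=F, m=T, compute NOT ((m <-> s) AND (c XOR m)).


Substitute c=F, s=F, m=T:
m <-> s = T <-> F = F
c XOR m = F XOR T = T
(m <-> s) AND (c XOR m) = F AND T = F
NOT ((m <-> s) AND (c XOR m)) = T

T


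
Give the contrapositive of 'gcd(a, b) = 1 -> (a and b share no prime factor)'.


The contrapositive of (P → Q) is (¬Q → ¬P); it is logically equivalent to the original.
Here P = 'gcd(a, b) = 1' and Q = '(a and b share no prime factor)'.

If not ((a and b share no prime factor)), then not (gcd(a, b) = 1).


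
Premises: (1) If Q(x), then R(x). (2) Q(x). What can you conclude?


Modus ponens: from (P → Q) and P, infer Q.
P = 'Q(x)' is asserted, and P → Q holds, so Q follows.

R(x).


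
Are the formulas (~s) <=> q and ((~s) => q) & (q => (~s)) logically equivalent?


Compare truth tables:
q | s | φ | ψ
-------------
False | False | False | False
True | False | True | True
False | True | True | True
True | True | False | False
The columns φ and ψ agree on every row.

Yes, they are logically equivalent.


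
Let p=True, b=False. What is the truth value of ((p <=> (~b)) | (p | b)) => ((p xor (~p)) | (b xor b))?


Substitute p=True, b=False:
~b = True
p <=> (~b) = True <=> True = True
p | b = True | False = True
(p <=> (~b)) | (p | b) = True | True = True
~p = False
p xor (~p) = True xor False = True
b xor b = False xor False = False
(p xor (~p)) | (b xor b) = True | False = True
((p <=> (~b)) | (p | b)) => ((p xor (~p)) | (b xor b)) = True => True = True

True


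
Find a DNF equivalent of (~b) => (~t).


Step 1: Rewrite (¬b) → (¬t) as ¬(¬b) ∨ (¬t).
Step 2: Eliminate any double negations (¬¬X = X).

b | (~t)


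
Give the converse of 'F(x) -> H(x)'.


The converse of (P → Q) is (Q → P). It is not in general equivalent to the original.
Here P = 'F(x)' and Q = 'H(x)'.

If H(x), then F(x).


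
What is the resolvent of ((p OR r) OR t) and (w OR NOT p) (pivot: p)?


The clauses contain complementary literals p and NOTp.
Resolution eliminates this pair and disjoins the remaining literals (merging duplicates).

((t OR r) OR w)


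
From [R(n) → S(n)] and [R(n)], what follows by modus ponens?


Modus ponens: from (P → Q) and P, infer Q.
P = 'R(n)' is asserted, and P → Q holds, so Q follows.

S(n).


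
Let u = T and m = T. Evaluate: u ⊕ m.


Exclusive or is true when exactly one operand is true.
Substitute: u=T, m=T.
T ⊕ T evaluates to F.

F


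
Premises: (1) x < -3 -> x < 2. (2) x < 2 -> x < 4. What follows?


Hypothetical syllogism: from (P → Q) and (Q → R), infer (P → R).
Chain the two implications through the shared middle term 'x < 2'.

x < -3 -> x < 4


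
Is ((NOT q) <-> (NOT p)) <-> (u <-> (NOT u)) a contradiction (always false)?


Truth table over {p, q, u}:
p | q | u | φ
-------------
F | F | F | F
T | F | F | T
F | T | F | T
T | T | F | F
F | F | T | F
T | F | T | T
F | T | T | T
T | T | T | F
Satisfying assignment at row 2: p=T, q=F, u=F gives T.

No, it is not a contradiction.


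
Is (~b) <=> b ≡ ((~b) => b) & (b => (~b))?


Compare truth tables:
b | φ | ψ
---------
False | False | False
True | False | False
The columns φ and ψ agree on every row.

Yes, they are logically equivalent.


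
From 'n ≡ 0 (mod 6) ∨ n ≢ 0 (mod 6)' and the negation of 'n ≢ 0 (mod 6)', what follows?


Disjunctive syllogism: from (P ∨ Q) and ¬P, infer Q.
One disjunct, 'n ≢ 0 (mod 6)', is ruled out; the other must hold.

n ≡ 0 (mod 6)


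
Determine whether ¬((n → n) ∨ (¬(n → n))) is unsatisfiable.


Truth table over {n}:
n | φ
-----
F | F
T | F
Every row is false.

Yes, it is a contradiction.


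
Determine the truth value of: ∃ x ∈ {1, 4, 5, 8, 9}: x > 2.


Evaluate the predicate on each element: 1:F, 4:T, 5:T, 8:T, 9:T.
Witness x = 4 satisfies the predicate.

T


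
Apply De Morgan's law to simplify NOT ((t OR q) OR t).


De Morgan: the negation of a disjunction is the conjunction of the negations.
Distribute NOT across OR, flipping it to AND, and negate each literal.

((NOT t) AND (NOT q)) AND (NOT t)


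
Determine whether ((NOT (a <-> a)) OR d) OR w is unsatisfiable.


Truth table over {a, d, w}:
a | d | w | φ
-------------
F | F | F | F
T | F | F | F
F | T | F | T
T | T | F | T
F | F | T | T
T | F | T | T
F | T | T | T
T | T | T | T
Satisfying assignment at row 3: a=F, d=T, w=F gives T.

No, it is not a contradiction.


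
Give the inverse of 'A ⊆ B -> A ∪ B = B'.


The inverse of (P → Q) is (¬P → ¬Q). It is equivalent to the converse, not to the original.
Here P = 'A ⊆ B' and Q = 'A ∪ B = B'.

If not (A ⊆ B), then not (A ∪ B = B).


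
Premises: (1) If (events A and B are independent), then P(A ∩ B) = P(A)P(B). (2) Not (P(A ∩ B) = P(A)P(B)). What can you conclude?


Modus tollens: from (P → Q) and ¬Q, infer ¬P.
Q = 'P(A ∩ B) = P(A)P(B)' is denied; since P → Q, P must also fail.

Not ((events A and B are independent)).


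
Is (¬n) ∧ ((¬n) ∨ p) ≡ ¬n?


Compare truth tables:
n | p | φ | ψ
-------------
F | F | T | T
T | F | F | F
F | T | T | T
T | T | F | F
The columns φ and ψ agree on every row.

Yes, they are logically equivalent.


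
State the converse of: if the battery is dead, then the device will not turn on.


The converse of (P → Q) is (Q → P). It is not in general equivalent to the original.
Here P = 'the battery is dead' and Q = 'the device will not turn on'.

If the device will not turn on, then the battery is dead.


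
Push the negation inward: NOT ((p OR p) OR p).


De Morgan: the negation of a disjunction is the conjunction of the negations.
Distribute NOT across OR, flipping it to AND, and negate each literal.

((NOT p) AND (NOT p)) AND (NOT p)


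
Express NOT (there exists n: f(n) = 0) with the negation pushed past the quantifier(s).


¬(for all x: φ) = there exists x: ¬φ, and ¬(there exists x: φ) = for all x: ¬φ.
Apply to the existential statement.

for all n: NOT(f(n) = 0)


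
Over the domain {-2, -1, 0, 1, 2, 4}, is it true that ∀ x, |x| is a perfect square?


Evaluate the predicate on each element: -2:F, -1:T, 0:T, 1:T, 2:F, 4:T.
Counterexample x = -2 fails the predicate.

F


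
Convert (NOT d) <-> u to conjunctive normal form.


Step 1: Rewrite (¬d) ↔ u as ((¬d) → u) ∧ (u → (¬d)).
Step 2: Rewrite each implication as a disjunction.
Step 3: Eliminate any double negations (¬¬X = X).

(d OR u) AND ((NOT u) OR (NOT d))


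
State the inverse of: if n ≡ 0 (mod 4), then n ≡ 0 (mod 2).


The inverse of (P → Q) is (¬P → ¬Q). It is equivalent to the converse, not to the original.
Here P = 'n ≡ 0 (mod 4)' and Q = 'n ≡ 0 (mod 2)'.

If not (n ≡ 0 (mod 4)), then not (n ≡ 0 (mod 2)).


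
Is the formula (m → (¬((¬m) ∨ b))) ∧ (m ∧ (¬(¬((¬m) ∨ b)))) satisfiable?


Check all 4 assignments over {b, m}:
b | m | φ
---------
F | F | F
T | F | F
F | T | F
T | T | F
No assignment makes the formula true.

Unsatisfiable.


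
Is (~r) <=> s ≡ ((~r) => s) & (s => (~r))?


Compare truth tables:
r | s | φ | ψ
-------------
False | False | False | False
True | False | True | True
False | True | True | True
True | True | False | False
The columns φ and ψ agree on every row.

Yes, they are logically equivalent.


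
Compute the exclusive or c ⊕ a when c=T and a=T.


Exclusive or is true when exactly one operand is true.
Substitute: c=T, a=T.
T ⊕ T evaluates to F.

F


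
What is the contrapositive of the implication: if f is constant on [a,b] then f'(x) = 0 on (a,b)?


The contrapositive of (P → Q) is (¬Q → ¬P); it is logically equivalent to the original.
Here P = 'f is constant on [a,b]' and Q = 'f'(x) = 0 on (a,b)'.

If not (f'(x) = 0 on (a,b)), then not (f is constant on [a,b]).


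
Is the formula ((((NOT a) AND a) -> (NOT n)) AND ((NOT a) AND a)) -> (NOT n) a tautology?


Build the truth table over {a, n}:
a | n | φ
---------
F | F | T
T | F | T
F | T | T
T | T | T
Every row evaluates to true.

Yes, it is a tautology.


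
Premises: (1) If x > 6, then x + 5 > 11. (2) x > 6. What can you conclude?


Modus ponens: from (P → Q) and P, infer Q.
P = 'x > 6' is asserted, and P → Q holds, so Q follows.

x + 5 > 11.


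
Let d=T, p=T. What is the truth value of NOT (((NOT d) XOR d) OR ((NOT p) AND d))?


Substitute d=T, p=T:
NOT d = F
(NOT d) XOR d = F XOR T = T
NOT p = F
(NOT p) AND d = F AND T = F
((NOT d) XOR d) OR ((NOT p) AND d) = T OR F = T
NOT (((NOT d) XOR d) OR ((NOT p) AND d)) = F

F


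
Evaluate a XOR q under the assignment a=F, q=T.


Substitute a=F, q=T:
a XOR q = F XOR T = T

T


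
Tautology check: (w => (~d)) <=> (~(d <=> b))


Build the truth table over {b, d, w}:
b | d | w | φ
-------------
False | False | False | False
True | False | False | True
False | True | False | True
True | True | False | False
False | False | True | False
True | False | True | True
False | True | True | False
True | True | True | True
Counterexample at row 1: with b=False, d=False, w=False, the formula is False.

No, it is not a tautology.


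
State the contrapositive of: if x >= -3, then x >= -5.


The contrapositive of (P → Q) is (¬Q → ¬P); it is logically equivalent to the original.
Here P = 'x >= -3' and Q = 'x >= -5'.

If not (x >= -5), then not (x >= -3).


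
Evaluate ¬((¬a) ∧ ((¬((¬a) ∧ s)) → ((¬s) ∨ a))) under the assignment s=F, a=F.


Substitute s=F, a=F:
¬a = T
¬a = T
(¬a) ∧ s = T ∧ F = F
¬((¬a) ∧ s) = T
¬s = T
(¬s) ∨ a = T ∨ F = T
(¬((¬a) ∧ s)) → ((¬s) ∨ a) = T → T = T
(¬a) ∧ ((¬((¬a) ∧ s)) → ((¬s) ∨ a)) = T ∧ T = T
¬((¬a) ∧ ((¬((¬a) ∧ s)) → ((¬s) ∨ a))) = F

F


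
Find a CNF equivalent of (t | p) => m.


Step 1: Rewrite as ¬(t ∨ p) ∨ m = (¬t ∧ ¬p) ∨ m.
Step 2: Distribute ∨ over ∧.

((~t) | m) & ((~p) | m)


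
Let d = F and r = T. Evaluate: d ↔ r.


Biconditional is true when both operands have the same truth value.
Substitute: d=F, r=T.
F ↔ T evaluates to F.

F


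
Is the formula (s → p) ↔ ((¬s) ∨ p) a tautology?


Build the truth table over {p, s}:
p | s | φ
---------
F | F | T
T | F | T
F | T | T
T | T | T
Every row evaluates to true.

Yes, it is a tautology.


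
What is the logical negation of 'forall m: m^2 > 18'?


¬(forall x: φ) = exists x: ¬φ, and ¬(exists x: φ) = forall x: ¬φ.
Apply to the universal statement.

exists m: ~(m^2 > 18)


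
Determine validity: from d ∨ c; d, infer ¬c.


This is affirming a disjunct (fallacy). There exist truth assignments where the premises are all true but the conclusion is false.

Invalid.


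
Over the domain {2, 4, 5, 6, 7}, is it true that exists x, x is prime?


Evaluate the predicate on each element: 2:True, 4:False, 5:True, 6:False, 7:True.
Witness x = 2 satisfies the predicate.

True


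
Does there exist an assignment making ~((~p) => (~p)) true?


Check all 2 assignments over {p}:
p | φ
-----
False | False
True | False
No assignment makes the formula true.

Unsatisfiable.


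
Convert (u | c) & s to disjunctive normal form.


Step 1: Distribute ∧ over ∨: (u ∨ c) ∧ s = (u ∧ s) ∨ (c ∧ s).

(u & s) | (c & s)


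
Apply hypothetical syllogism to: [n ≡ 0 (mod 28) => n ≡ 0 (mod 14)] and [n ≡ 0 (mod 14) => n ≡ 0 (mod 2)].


Hypothetical syllogism: from (P → Q) and (Q → R), infer (P → R).
Chain the two implications through the shared middle term 'n ≡ 0 (mod 14)'.

n ≡ 0 (mod 28) => n ≡ 0 (mod 2)


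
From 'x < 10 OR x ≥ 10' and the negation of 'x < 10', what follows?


Disjunctive syllogism: from (P ∨ Q) and ¬P, infer Q.
One disjunct, 'x < 10', is ruled out; the other must hold.

x ≥ 10


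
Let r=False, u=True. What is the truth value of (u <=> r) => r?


Substitute r=False, u=True:
u <=> r = True <=> False = False
(u <=> r) => r = False => False = True

True


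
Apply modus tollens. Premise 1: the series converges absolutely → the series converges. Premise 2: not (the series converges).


Modus tollens: from (P → Q) and ¬Q, infer ¬P.
Q = 'the series converges' is denied; since P → Q, P must also fail.

Not (the series converges absolutely).


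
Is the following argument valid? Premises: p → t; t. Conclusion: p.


This is affirming the consequent (fallacy). There exist truth assignments where the premises are all true but the conclusion is false.

Invalid.


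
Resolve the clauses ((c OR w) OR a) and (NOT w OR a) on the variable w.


The clauses contain complementary literals w and NOTw.
Resolution eliminates this pair and disjoins the remaining literals (merging duplicates).

(c OR a)


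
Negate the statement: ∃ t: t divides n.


¬(∀ x: φ) = ∃ x: ¬φ, and ¬(∃ x: φ) = ∀ x: ¬φ.
Apply to the existential statement.

∀ t: ¬(t divides n)


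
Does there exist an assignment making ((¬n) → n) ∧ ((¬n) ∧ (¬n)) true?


Check all 2 assignments over {n}:
n | φ
-----
F | F
T | F
No assignment makes the formula true.

Unsatisfiable.


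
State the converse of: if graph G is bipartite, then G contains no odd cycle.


The converse of (P → Q) is (Q → P). It is not in general equivalent to the original.
Here P = 'graph G is bipartite' and Q = 'G contains no odd cycle'.

If G contains no odd cycle, then graph G is bipartite.


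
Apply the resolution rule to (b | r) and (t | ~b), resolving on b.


The clauses contain complementary literals b and ~b.
Resolution eliminates this pair and disjoins the remaining literals (merging duplicates).

(r | t)


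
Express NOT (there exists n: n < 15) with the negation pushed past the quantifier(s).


¬(for all x: φ) = there exists x: ¬φ, and ¬(there exists x: φ) = for all x: ¬φ.
Apply to the existential statement.

for all n: NOT(n < 15)


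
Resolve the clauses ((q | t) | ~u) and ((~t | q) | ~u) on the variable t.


The clauses contain complementary literals t and ~t.
Resolution eliminates this pair and disjoins the remaining literals (merging duplicates).

(~u | q)


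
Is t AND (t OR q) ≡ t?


Compare truth tables:
q | t | φ | ψ
-------------
F | F | F | F
T | F | F | F
F | T | T | T
T | T | T | T
The columns φ and ψ agree on every row.

Yes, they are logically equivalent.


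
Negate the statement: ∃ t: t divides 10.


¬(∀ x: φ) = ∃ x: ¬φ, and ¬(∃ x: φ) = ∀ x: ¬φ.
Apply to the existential statement.

∀ t: ¬(t divides 10)


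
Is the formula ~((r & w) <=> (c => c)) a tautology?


Build the truth table over {c, r, w}:
c | r | w | φ
-------------
False | False | False | True
True | False | False | True
False | True | False | True
True | True | False | True
False | False | True | True
True | False | True | True
False | True | True | False
True | True | True | False
Counterexample at row 7: with c=False, r=True, w=True, the formula is False.

No, it is not a tautology.


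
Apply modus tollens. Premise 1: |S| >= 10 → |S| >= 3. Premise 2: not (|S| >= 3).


Modus tollens: from (P → Q) and ¬Q, infer ¬P.
Q = '|S| >= 3' is denied; since P → Q, P must also fail.

Not (|S| >= 10).


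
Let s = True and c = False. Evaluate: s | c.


Disjunction is false only when both operands are false.
Substitute: s=True, c=False.
True | False evaluates to True.

True


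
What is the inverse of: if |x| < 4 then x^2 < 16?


The inverse of (P → Q) is (¬P → ¬Q). It is equivalent to the converse, not to the original.
Here P = '|x| < 4' and Q = 'x^2 < 16'.

If not (|x| < 4), then not (x^2 < 16).


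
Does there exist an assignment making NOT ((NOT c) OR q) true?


Search for a satisfying assignment over {c, q}.
Try c=T, q=F: the formula evaluates to T.
A satisfying assignment exists.

Satisfiable.


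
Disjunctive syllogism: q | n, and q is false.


Disjunctive syllogism: from (P ∨ Q) and ¬P, infer Q.
One disjunct, 'q', is ruled out; the other must hold.

n


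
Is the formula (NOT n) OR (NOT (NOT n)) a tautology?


Build the truth table over {n}:
n | φ
-----
F | T
T | T
Every row evaluates to true.

Yes, it is a tautology.


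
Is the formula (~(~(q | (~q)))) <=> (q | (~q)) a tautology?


Build the truth table over {q}:
q | φ
-----
False | True
True | True
Every row evaluates to true.

Yes, it is a tautology.


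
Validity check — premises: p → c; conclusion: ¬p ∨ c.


This matches the form of material implication: the conclusion follows in every model of the premises.

Valid.


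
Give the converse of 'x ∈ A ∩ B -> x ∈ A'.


The converse of (P → Q) is (Q → P). It is not in general equivalent to the original.
Here P = 'x ∈ A ∩ B' and Q = 'x ∈ A'.

If x ∈ A, then x ∈ A ∩ B.


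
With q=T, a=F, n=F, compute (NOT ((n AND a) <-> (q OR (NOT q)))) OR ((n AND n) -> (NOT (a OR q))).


Substitute q=T, a=F, n=F:
n AND a = F AND F = F
NOT q = F
q OR (NOT q) = T OR F = T
(n AND a) <-> (q OR (NOT q)) = F <-> T = F
NOT ((n AND a) <-> (q OR (NOT q))) = T
n AND n = F AND F = F
a OR q = F OR T = T
NOT (a OR q) = F
(n AND n) -> (NOT (a OR q)) = F -> F = T
(NOT ((n AND a) <-> (q OR (NOT q)))) OR ((n AND n) -> (NOT (a OR q))) = T OR T = T

T


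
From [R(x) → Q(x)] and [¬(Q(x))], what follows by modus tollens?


Modus tollens: from (P → Q) and ¬Q, infer ¬P.
Q = 'Q(x)' is denied; since P → Q, P must also fail.

Not (R(x)).


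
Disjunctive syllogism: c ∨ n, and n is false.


Disjunctive syllogism: from (P ∨ Q) and ¬P, infer Q.
One disjunct, 'n', is ruled out; the other must hold.

c


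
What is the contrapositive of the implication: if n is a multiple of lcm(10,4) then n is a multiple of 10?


The contrapositive of (P → Q) is (¬Q → ¬P); it is logically equivalent to the original.
Here P = 'n is a multiple of lcm(10,4)' and Q = 'n is a multiple of 10'.

If not (n is a multiple of 10), then not (n is a multiple of lcm(10,4)).
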